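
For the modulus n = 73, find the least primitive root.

φ(73) = 73 − 1 = 72 = 2^3 · 3^2.
g is a primitive root iff g^(72/q) ≢ 1 (mod 73) for each prime q ∈ {2, 3}.
g = 2: 2^36 ≡ 1 — hits 1, so not a primitive root.
g = 3: 3^36 ≡ 1 — hits 1, so not a primitive root.
g = 4: 4^36 ≡ 1 — hits 1, so not a primitive root.
g = 5: 5^36 ≡ 72; 5^24 ≡ 8 — none is 1, so 5 is a primitive root.
So 5 is the smallest generator of (Z/73Z)^×.

5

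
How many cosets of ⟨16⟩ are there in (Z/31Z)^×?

6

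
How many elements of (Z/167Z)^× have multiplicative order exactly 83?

φ(167) = 167 − 1 = 166 = 2 · 83.
(Z/167Z)^× is cyclic (|G| = 166); a cyclic group of order m has exactly φ(d) elements of each order d | m, and none otherwise.
83 | 166, and φ(83) = 83 − 1 = 82.

82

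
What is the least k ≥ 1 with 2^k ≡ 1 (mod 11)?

10

ord(2) | φ(11) = 11 − 1 = 10 = 2 · 5.
Divisors of 10: 1, 2, 5, 10.
Check 2^d mod 11 for each divisor in increasing order:
2^1 ≡ 2
2^2 ≡ 4
2^5 ≡ 10
2^10 ≡ 1
So ord_11(2) = 10.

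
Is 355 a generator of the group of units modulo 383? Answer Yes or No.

Yes

φ(383) = 383 − 1 = 382 = 2 · 191.
Test 355^(382/q) mod 383 for each prime factor q of 382:
355^191 ≡ 382 (mod 383)  [q = 2: ≢ 1 ✓]
355^2 ≡ 18 (mod 383)  [q = 191: ≢ 1 ✓]
All checks pass, so 355 has order 382 and is a primitive root modulo 383.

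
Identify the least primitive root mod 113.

φ(113) = 113 − 1 = 112 = 2^4 · 7.
g is a primitive root iff g^(112/q) ≢ 1 (mod 113) for each prime q ∈ {2, 7}.
g = 2: 2^56 ≡ 1 — hits 1, so not a primitive root.
g = 3: 3^56 ≡ 112; 3^16 ≡ 49 — none is 1, so 3 is a primitive root.
So 3 is the smallest generator of (Z/113Z)^×.

3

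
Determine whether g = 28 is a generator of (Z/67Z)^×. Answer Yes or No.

φ(67) = 67 − 1 = 66 = 2 · 3 · 11.
28 is a primitive root mod 67 iff 28^(φ(67)/q) ≢ 1 for every prime q | φ(67), i.e. q ∈ {2, 3, 11}.
28^33 ≡ 66 (mod 67)  [q = 2: ≢ 1 ✓]
28^22 ≡ 37 (mod 67)  [q = 3: ≢ 1 ✓]
28^6 ≡ 40 (mod 67)  [q = 11: ≢ 1 ✓]
All checks pass, so 28 has order 66 and is a primitive root modulo 67.

Yes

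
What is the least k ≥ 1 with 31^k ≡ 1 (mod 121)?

55

Since 31 ∈ (Z/121Z)^×, its order divides φ(121) = φ(11^2) = 11·(11−1) = 110 = 2 · 5 · 11.
Divisors of 110: 1, 2, 5, 10, 11, 22, 55, 110.
Test each divisor d:
31^1 ≡ 31 (mod 121)
31^2 ≡ 114 (mod 121)
31^5 ≡ 67 (mod 121)
31^10 ≡ 12 (mod 121)
31^11 ≡ 9 (mod 121)
31^22 ≡ 81 (mod 121)
31^55 ≡ 1 (mod 121) ✓
Therefore the multiplicative order of 31 modulo 121 is 55.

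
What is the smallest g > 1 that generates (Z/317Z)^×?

φ(317) = 317 − 1 = 316 = 2^2 · 79.
Test candidates g = 2, 3, … against the prime factors q ∈ {2, 79} of φ(317): g is a generator iff g^(316/q) ≢ 1 for every such q.
g = 2: 2^158 ≡ 316; 2^4 ≡ 16 — none is 1, so 2 is a primitive root.
The smallest primitive root modulo 317 is 2.

2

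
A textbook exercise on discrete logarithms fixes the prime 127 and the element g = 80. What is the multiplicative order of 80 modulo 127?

42

Since 80 ∈ (Z/127Z)^×, its order divides φ(127) = 127 − 1 = 126 = 2 · 3^2 · 7.
Divisors of 126: 1, 2, 3, 6, 7, 9, 14, 18, 21, 42, 63, 126.
Check 80^d mod 127 for each divisor in increasing order:
80^1 ≡ 80
80^2 ≡ 50
80^3 ≡ 63
80^6 ≡ 32
80^7 ≡ 20
80^9 ≡ 111
80^14 ≡ 19
80^18 ≡ 2
80^21 ≡ 126
80^42 ≡ 1
Therefore the multiplicative order of 80 modulo 127 is 42.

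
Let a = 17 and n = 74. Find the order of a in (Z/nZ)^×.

36

Since 17 ∈ (Z/74Z)^×, its order divides φ(74) = φ(2)·φ(37) = 1·36 = 36 = 2^2 · 3^2.
Divisors of 36: 1, 2, 3, 4, 6, 9, 12, 18, 36.
Check 17^d mod 74 for each divisor in increasing order:
17^1 ≡ 17 (mod 74)
17^2 ≡ 67 (mod 74)
17^3 ≡ 29 (mod 74)
17^4 ≡ 49 (mod 74)
17^6 ≡ 27 (mod 74)
17^9 ≡ 43 (mod 74)
17^12 ≡ 63 (mod 74)
17^18 ≡ 73 (mod 74)
17^36 ≡ 1 (mod 74) ✓
Therefore the multiplicative order of 17 modulo 74 is 36.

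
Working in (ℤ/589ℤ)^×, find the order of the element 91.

ord(91) | φ(589) = φ(19·31) = (19−1)·(31−1) = 18·30 = 540 = 2^2 · 3^3 · 5.
Divisors of 540: 1, 2, 3, 4, 5, 6, 9, 10, 12, 15, 18, 20, 27, 30, 36, 45, 54, 60, 90, 108, 135, 180, 270, 540.
Compute 91^d (mod 589) for the divisors d until we hit 1:
91^1 ≡ 91 (mod 589)
91^2 ≡ 35 (mod 589)
91^3 ≡ 240 (mod 589)
91^4 ≡ 47 (mod 589)
91^5 ≡ 154 (mod 589)
91^6 ≡ 467 (mod 589)
91^9 ≡ 170 (mod 589)
91^10 ≡ 156 (mod 589)
91^12 ≡ 159 (mod 589)
91^15 ≡ 464 (mod 589)
91^18 ≡ 39 (mod 589)
91^20 ≡ 187 (mod 589)
91^27 ≡ 151 (mod 589)
91^30 ≡ 311 (mod 589)
91^36 ≡ 343 (mod 589)
91^45 ≡ 588 (mod 589)
91^54 ≡ 419 (mod 589)
91^60 ≡ 125 (mod 589)
91^90 ≡ 1 (mod 589) ✓
The smallest such exponent is 90, so the order of 91 is 90.

90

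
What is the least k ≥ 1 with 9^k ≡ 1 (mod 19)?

9

By Lagrange's theorem, ord_19(9) divides φ(19) = 19 − 1 = 18 = 2 · 3^2.
Divisors of 18: 1, 2, 3, 6, 9, 18.
Test each divisor d:
9^1 ≡ 9
9^2 ≡ 5
9^3 ≡ 7
9^6 ≡ 11
9^9 ≡ 1
So ord_19(9) = 9.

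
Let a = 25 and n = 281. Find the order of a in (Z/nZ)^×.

70

By Lagrange's theorem, ord_281(25) divides φ(281) = 281 − 1 = 280 = 2^3 · 5 · 7.
Divisors of 280: 1, 2, 4, 5, 7, 8, 10, 14, 20, 28, 35, 40, 56, 70, 140, 280.
Check 25^d mod 281 for each divisor in increasing order:
25^1 ≡ 25 (mod 281)
25^2 ≡ 63 (mod 281)
25^4 ≡ 35 (mod 281)
25^5 ≡ 32 (mod 281)
25^7 ≡ 49 (mod 281)
25^8 ≡ 101 (mod 281)
25^10 ≡ 181 (mod 281)
25^14 ≡ 153 (mod 281)
25^20 ≡ 165 (mod 281)
25^28 ≡ 86 (mod 281)
25^35 ≡ 280 (mod 281)
25^40 ≡ 249 (mod 281)
25^56 ≡ 90 (mod 281)
25^70 ≡ 1 (mod 281) ✓
Hence ord(25) = 70.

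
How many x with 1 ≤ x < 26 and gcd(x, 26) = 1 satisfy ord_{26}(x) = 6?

φ(26) = φ(2)·φ(13) = 1·12 = 12 = 2^2 · 3.
Since (Z/26Z)^× is cyclic of order 12, the number of elements of order d is φ(d) when d | 12 and 0 otherwise.
6 = 2 · 3 divides 12, and φ(6) = 2.

2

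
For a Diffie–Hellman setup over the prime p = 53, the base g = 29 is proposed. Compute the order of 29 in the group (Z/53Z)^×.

26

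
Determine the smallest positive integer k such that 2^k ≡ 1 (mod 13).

12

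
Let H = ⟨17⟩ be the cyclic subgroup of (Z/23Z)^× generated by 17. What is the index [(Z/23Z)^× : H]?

The order of 17 must divide φ(23) = 23 − 1 = 22 = 2 · 11.
Divisors of 22: 1, 2, 11, 22.
Evaluate successive powers at the divisors of 22:
17^1 ≡ 17 (mod 23)
17^2 ≡ 13 (mod 23)
17^11 ≡ 22 (mod 23)
17^22 ≡ 1 (mod 23) ✓
The order of 17 is 22, so the subgroup it generates has 22 elements.
The index is φ(23) / ord(17) = 22 / 22 = 1.

1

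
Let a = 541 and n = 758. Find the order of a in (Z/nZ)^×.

The order of 541 must divide φ(758) = φ(2)·φ(379) = 1·378 = 378 = 2 · 3^3 · 7.
Divisors of 378: 1, 2, 3, 6, 7, 9, 14, 18, 21, 27, 42, 54, 63, 126, 189, 378.
Evaluate successive powers at the divisors of 378:
541^1 ≡ 541 (mod 758)
541^2 ≡ 93 (mod 758)
541^3 ≡ 285 (mod 758)
541^6 ≡ 119 (mod 758)
541^7 ≡ 707 (mod 758)
541^9 ≡ 563 (mod 758)
541^14 ≡ 327 (mod 758)
541^18 ≡ 125 (mod 758)
541^21 ≡ 757 (mod 758)
541^27 ≡ 639 (mod 758)
541^42 ≡ 1 (mod 758) ✓
Therefore the multiplicative order of 541 modulo 758 is 42.

42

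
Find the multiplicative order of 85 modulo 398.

22

ord(85) | φ(398) = φ(2)·φ(199) = 1·198 = 198 = 2 · 3^2 · 11.
Divisors of 198: 1, 2, 3, 6, 9, 11, 18, 22, 33, 66, 99, 198.
Check 85^d mod 398 for each divisor in increasing order:
85^1 ≡ 85
85^2 ≡ 61
85^3 ≡ 11
85^6 ≡ 121
85^9 ≡ 137
85^11 ≡ 397
85^18 ≡ 63
85^22 ≡ 1
Hence ord(85) = 22.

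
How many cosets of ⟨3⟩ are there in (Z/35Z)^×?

2

The order of 3 must divide φ(35) = φ(5·7) = (5−1)·(7−1) = 4·6 = 24 = 2^3 · 3.
Divisors of 24: 1, 2, 3, 4, 6, 8, 12, 24.
Test each divisor d:
3^1 ≡ 3
3^2 ≡ 9
3^3 ≡ 27
3^4 ≡ 11
3^6 ≡ 29
3^8 ≡ 16
3^12 ≡ 1
Thus |⟨3⟩| = ord(3) = 12.
[(Z/35Z)^× : ⟨3⟩] = 24/12 = 2.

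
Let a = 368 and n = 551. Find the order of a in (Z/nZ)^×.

21

Since 368 ∈ (Z/551Z)^×, its order divides φ(551) = φ(19·29) = (19−1)·(29−1) = 18·28 = 504 = 2^3 · 3^2 · 7.
Divisors of 504: 1, 2, 3, 4, 6, 7, 8, 9, 12, 14, 18, 21, 24, 28, 36, 42, 56, 63, 72, 84, 126, 168, 252, 504.
Test each divisor d:
368^1 ≡ 368
368^2 ≡ 429
368^3 ≡ 286
368^4 ≡ 7
368^6 ≡ 248
368^7 ≡ 349
368^8 ≡ 49
368^9 ≡ 400
368^12 ≡ 343
368^14 ≡ 30
368^18 ≡ 210
368^21 ≡ 1
Hence ord(368) = 21.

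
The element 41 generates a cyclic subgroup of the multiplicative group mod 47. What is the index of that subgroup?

By Lagrange's theorem, ord_47(41) divides φ(47) = 47 − 1 = 46 = 2 · 23.
Divisors of 46: 1, 2, 23, 46.
Test each divisor d:
41^1 ≡ 41
41^2 ≡ 36
41^23 ≡ 46
41^46 ≡ 1
Thus |⟨41⟩| = ord(41) = 46.
Index = |(Z/47Z)^×| / |⟨41⟩| = 46 / 46 = 1.

1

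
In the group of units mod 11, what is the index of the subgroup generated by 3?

2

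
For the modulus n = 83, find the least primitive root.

2

φ(83) = 83 − 1 = 82 = 2 · 41.
g is a primitive root iff g^(82/q) ≢ 1 (mod 83) for each prime q ∈ {2, 41}.
g = 2: 2^41 ≡ 82; 2^2 ≡ 4 — none is 1, so 2 is a primitive root.
So 2 is the smallest generator of (Z/83Z)^×.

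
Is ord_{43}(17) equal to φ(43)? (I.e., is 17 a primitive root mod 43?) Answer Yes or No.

No

φ(43) = 43 − 1 = 42 = 2 · 3 · 7.
17 is a primitive root mod 43 iff 17^(φ(43)/q) ≢ 1 for every prime q | φ(43), i.e. q ∈ {2, 3, 7}.
17^21 ≡ 1 (mod 43)  [q = 2: ≡ 1 ✗]
17^14 ≡ 6 (mod 43)  [q = 3: ≢ 1 ✓]
17^6 ≡ 35 (mod 43)  [q = 7: ≢ 1 ✓]
17^21 ≡ 1 shows ord(17) | 21, strictly less than φ(43); not a primitive root.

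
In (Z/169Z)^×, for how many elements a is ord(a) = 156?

48

φ(169) = φ(13^2) = 13·(13−1) = 156 = 2^2 · 3 · 13.
(Z/169Z)^× is cyclic (|G| = 156); a cyclic group of order m has exactly φ(d) elements of each order d | m, and none otherwise.
156 = 2^2 · 3 · 13 divides 156, and φ(156) = 48.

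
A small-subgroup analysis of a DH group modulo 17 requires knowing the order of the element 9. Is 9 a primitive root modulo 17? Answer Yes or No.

No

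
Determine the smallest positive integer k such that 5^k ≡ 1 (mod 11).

By Lagrange's theorem, ord_11(5) divides φ(11) = 11 − 1 = 10 = 2 · 5.
Divisors of 10: 1, 2, 5, 10.
Compute 5^d (mod 11) for the divisors d until we hit 1:
5^1 ≡ 5 (mod 11)
5^2 ≡ 3 (mod 11)
5^5 ≡ 1 (mod 11) ✓
Therefore the multiplicative order of 5 modulo 11 is 5.

5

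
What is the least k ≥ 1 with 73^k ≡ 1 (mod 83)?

82

By Lagrange's theorem, ord_83(73) divides φ(83) = 83 − 1 = 82 = 2 · 41.
Divisors of 82: 1, 2, 41, 82.
Test each divisor d:
73^1 ≡ 73
73^2 ≡ 17
73^41 ≡ 82
73^82 ≡ 1
The smallest such exponent is 82, so the order of 73 is 82.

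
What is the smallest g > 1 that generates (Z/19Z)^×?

φ(19) = 19 − 1 = 18 = 2 · 3^2.
g is a primitive root iff g^(18/q) ≢ 1 (mod 19) for each prime q ∈ {2, 3}.
g = 2: 2^9 ≡ 18; 2^6 ≡ 7 — none is 1, so 2 is a primitive root.
The smallest primitive root modulo 19 is 2.

2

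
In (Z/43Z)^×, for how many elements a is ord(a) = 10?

0

φ(43) = 43 − 1 = 42 = 2 · 3 · 7.
Since (Z/43Z)^× is cyclic of order 42, the number of elements of order d is φ(d) when d | 42 and 0 otherwise.
Here 42 is not a multiple of 10, so there are no elements of order 10.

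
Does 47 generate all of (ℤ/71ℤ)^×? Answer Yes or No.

Yes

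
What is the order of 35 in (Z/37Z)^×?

Since 35 ∈ (Z/37Z)^×, its order divides φ(37) = 37 − 1 = 36 = 2^2 · 3^2.
Divisors of 36: 1, 2, 3, 4, 6, 9, 12, 18, 36.
Test each divisor d:
35^1 ≡ 35
35^2 ≡ 4
35^3 ≡ 29
35^4 ≡ 16
35^6 ≡ 27
35^9 ≡ 6
35^12 ≡ 26
35^18 ≡ 36
35^36 ≡ 1
The smallest such exponent is 36, so the order of 35 is 36.

36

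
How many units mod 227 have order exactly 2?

1

φ(227) = 227 − 1 = 226 = 2 · 113.
Since (Z/227Z)^× is cyclic of order 226, the number of elements of order d is φ(d) when d | 226 and 0 otherwise.
2 | 226, and φ(2) = 2 − 1 = 1.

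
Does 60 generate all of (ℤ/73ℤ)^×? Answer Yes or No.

Yes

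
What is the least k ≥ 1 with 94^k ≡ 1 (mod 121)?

10

Since 94 ∈ (Z/121Z)^×, its order divides φ(121) = φ(11^2) = 11·(11−1) = 110 = 2 · 5 · 11.
Divisors of 110: 1, 2, 5, 10, 11, 22, 55, 110.
Test each divisor d:
94^1 ≡ 94 (mod 121)
94^2 ≡ 3 (mod 121)
94^5 ≡ 120 (mod 121)
94^10 ≡ 1 (mod 121) ✓
Therefore the multiplicative order of 94 modulo 121 is 10.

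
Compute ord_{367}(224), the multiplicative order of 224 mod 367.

183

By Lagrange's theorem, ord_367(224) divides φ(367) = 367 − 1 = 366 = 2 · 3 · 61.
Divisors of 366: 1, 2, 3, 6, 61, 122, 183, 366.
Evaluate successive powers at the divisors of 366:
224^1 ≡ 224
224^2 ≡ 264
224^3 ≡ 49
224^6 ≡ 199
224^61 ≡ 283
224^122 ≡ 83
224^183 ≡ 1
So ord_367(224) = 183.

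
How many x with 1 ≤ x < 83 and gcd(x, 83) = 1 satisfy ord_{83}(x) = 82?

40

φ(83) = 83 − 1 = 82 = 2 · 41.
In a cyclic group of order 82, there are φ(d) elements of order d for each divisor d of 82, and zero for non-divisors.
82 = 2 · 41 divides 82, and φ(82) = 40.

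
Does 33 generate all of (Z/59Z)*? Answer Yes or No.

Yes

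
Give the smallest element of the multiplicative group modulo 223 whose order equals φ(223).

φ(223) = 223 − 1 = 222 = 2 · 3 · 37.
Test candidates g = 2, 3, … against the prime factors q ∈ {2, 3, 37} of φ(223): g is a generator iff g^(222/q) ≢ 1 for every such q.
g = 2: 2^111 ≡ 1 — hits 1, so not a primitive root.
g = 3: 3^111 ≡ 222; 3^74 ≡ 183; 3^6 ≡ 60 — none is 1, so 3 is a primitive root.
Hence the least primitive root of 223 is 3.

3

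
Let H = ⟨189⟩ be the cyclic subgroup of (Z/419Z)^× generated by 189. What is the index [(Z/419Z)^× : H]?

Since 189 ∈ (Z/419Z)^×, its order divides φ(419) = 419 − 1 = 418 = 2 · 11 · 19.
Divisors of 418: 1, 2, 11, 19, 22, 38, 209, 418.
Check 189^d mod 419 for each divisor in increasing order:
189^1 ≡ 189
189^2 ≡ 106
189^11 ≡ 114
189^19 ≡ 59
189^22 ≡ 7
189^38 ≡ 129
189^209 ≡ 1
The order of 189 is 209, so the subgroup it generates has 209 elements.
The index is φ(419) / ord(189) = 418 / 209 = 2.

2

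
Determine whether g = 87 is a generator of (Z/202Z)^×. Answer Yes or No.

No

φ(202) = φ(2)·φ(101) = 1·100 = 100 = 2^2 · 5^2.
It suffices to check that the order of 87 is not a proper divisor of 100: compute 87^(100/q) for q ∈ {2, 5}.
87^50 ≡ 1 (mod 202)  [q = 2: ≡ 1 ✗]
87^20 ≡ 1 (mod 202)  [q = 5: ≡ 1 ✗]
87^50 ≡ 1 shows ord(87) | 50, strictly less than φ(202); not a primitive root.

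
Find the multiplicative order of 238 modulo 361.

By Lagrange's theorem, ord_361(238) divides φ(361) = φ(19^2) = 19·(19−1) = 342 = 2 · 3^2 · 19.
Divisors of 342: 1, 2, 3, 6, 9, 18, 19, 38, 57, 114, 171, 342.
Test each divisor d:
238^1 ≡ 238 (mod 361)
238^2 ≡ 328 (mod 361)
238^3 ≡ 88 (mod 361)
238^6 ≡ 163 (mod 361)
238^9 ≡ 265 (mod 361)
238^18 ≡ 191 (mod 361)
238^19 ≡ 333 (mod 361)
238^38 ≡ 62 (mod 361)
238^57 ≡ 69 (mod 361)
238^114 ≡ 68 (mod 361)
238^171 ≡ 360 (mod 361)
238^342 ≡ 1 (mod 361) ✓
So ord_361(238) = 342.

342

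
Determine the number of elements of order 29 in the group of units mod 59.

28

φ(59) = 59 − 1 = 58 = 2 · 29.
Since (Z/59Z)^× is cyclic of order 58, the number of elements of order d is φ(d) when d | 58 and 0 otherwise.
29 | 58, and φ(29) = 29 − 1 = 28.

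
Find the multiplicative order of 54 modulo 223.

74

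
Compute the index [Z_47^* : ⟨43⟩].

Since 43 ∈ (Z/47Z)^×, its order divides φ(47) = 47 − 1 = 46 = 2 · 23.
Divisors of 46: 1, 2, 23, 46.
Evaluate successive powers at the divisors of 46:
43^1 ≡ 43 (mod 47)
43^2 ≡ 16 (mod 47)
43^23 ≡ 46 (mod 47)
43^46 ≡ 1 (mod 47) ✓
Thus |⟨43⟩| = ord(43) = 46.
Index = |(Z/47Z)^×| / |⟨43⟩| = 46 / 46 = 1.

1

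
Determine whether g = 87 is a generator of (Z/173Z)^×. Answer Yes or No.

Yes

φ(173) = 173 − 1 = 172 = 2^2 · 43.
Test 87^(172/q) mod 173 for each prime factor q of 172:
87^86 ≡ 172 (mod 173)  [q = 2: ≢ 1 ✓]
87^4 ≡ 119 (mod 173)  [q = 43: ≢ 1 ✓]
None equal 1, so ord_173(87) = 172: 87 is a primitive root.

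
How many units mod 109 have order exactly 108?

36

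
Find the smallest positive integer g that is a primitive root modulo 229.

φ(229) = 229 − 1 = 228 = 2^2 · 3 · 19.
g is a primitive root iff g^(228/q) ≢ 1 (mod 229) for each prime q ∈ {2, 3, 19}.
g = 2: 2^114 ≡ 228; 2^76 ≡ 1 — hits 1, so not a primitive root.
g = 3: 3^114 ≡ 1 — hits 1, so not a primitive root.
g = 4: 4^114 ≡ 1 — hits 1, so not a primitive root.
g = 5: 5^114 ≡ 1 — hits 1, so not a primitive root.
g = 6: 6^114 ≡ 228; 6^76 ≡ 134; 6^12 ≡ 165 — none is 1, so 6 is a primitive root.
Hence the least primitive root of 229 is 6.

6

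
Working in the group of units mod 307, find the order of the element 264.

Since 264 ∈ (Z/307Z)^×, its order divides φ(307) = 307 − 1 = 306 = 2 · 3^2 · 17.
Divisors of 306: 1, 2, 3, 6, 9, 17, 18, 34, 51, 102, 153, 306.
Check 264^d mod 307 for each divisor in increasing order:
264^1 ≡ 264 (mod 307)
264^2 ≡ 7 (mod 307)
264^3 ≡ 6 (mod 307)
264^6 ≡ 36 (mod 307)
264^9 ≡ 216 (mod 307)
264^17 ≡ 93 (mod 307)
264^18 ≡ 299 (mod 307)
264^34 ≡ 53 (mod 307)
264^51 ≡ 17 (mod 307)
264^102 ≡ 289 (mod 307)
264^153 ≡ 1 (mod 307) ✓
Therefore the multiplicative order of 264 modulo 307 is 153.

153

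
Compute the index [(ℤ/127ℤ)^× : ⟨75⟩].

7

By Lagrange's theorem, ord_127(75) divides φ(127) = 127 − 1 = 126 = 2 · 3^2 · 7.
Divisors of 126: 1, 2, 3, 6, 7, 9, 14, 18, 21, 42, 63, 126.
Check 75^d mod 127 for each divisor in increasing order:
75^1 ≡ 75 (mod 127)
75^2 ≡ 37 (mod 127)
75^3 ≡ 108 (mod 127)
75^6 ≡ 107 (mod 127)
75^7 ≡ 24 (mod 127)
75^9 ≡ 126 (mod 127)
75^14 ≡ 68 (mod 127)
75^18 ≡ 1 (mod 127) ✓
The order of 75 is 18, so the subgroup it generates has 18 elements.
Index = |(Z/127Z)^×| / |⟨75⟩| = 126 / 18 = 7.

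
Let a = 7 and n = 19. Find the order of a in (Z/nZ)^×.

The order of 7 must divide φ(19) = 19 − 1 = 18 = 2 · 3^2.
Divisors of 18: 1, 2, 3, 6, 9, 18.
Compute 7^d (mod 19) for the divisors d until we hit 1:
7^1 ≡ 7
7^2 ≡ 11
7^3 ≡ 1
Hence ord(7) = 3.

3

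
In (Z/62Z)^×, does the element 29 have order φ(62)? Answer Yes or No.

φ(62) = φ(2)·φ(31) = 1·30 = 30 = 2 · 3 · 5.
Test 29^(30/q) mod 62 for each prime factor q of 30:
29^15 ≡ 61 (mod 62)  [q = 2: ≢ 1 ✓]
29^10 ≡ 1 (mod 62)  [q = 3: ≡ 1 ✗]
29^6 ≡ 33 (mod 62)  [q = 5: ≢ 1 ✓]
Since 29^10 ≡ 1, the order of 29 divides 10 < 30, so 29 is not a primitive root.

No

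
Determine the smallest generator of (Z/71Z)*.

7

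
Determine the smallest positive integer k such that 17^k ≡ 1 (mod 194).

96

The order of 17 must divide φ(194) = φ(2)·φ(97) = 1·96 = 96 = 2^5 · 3.
Divisors of 96: 1, 2, 3, 4, 6, 8, 12, 16, 24, 32, 48, 96.
Test each divisor d:
17^1 ≡ 17 (mod 194)
17^2 ≡ 95 (mod 194)
17^3 ≡ 63 (mod 194)
17^4 ≡ 101 (mod 194)
17^6 ≡ 89 (mod 194)
17^8 ≡ 113 (mod 194)
17^12 ≡ 161 (mod 194)
17^16 ≡ 159 (mod 194)
17^24 ≡ 119 (mod 194)
17^32 ≡ 61 (mod 194)
17^48 ≡ 193 (mod 194)
17^96 ≡ 1 (mod 194) ✓
Therefore the multiplicative order of 17 modulo 194 is 96.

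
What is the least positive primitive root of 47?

φ(47) = 47 − 1 = 46 = 2 · 23.
Test candidates g = 2, 3, … against the prime factors q ∈ {2, 23} of φ(47): g is a generator iff g^(46/q) ≢ 1 for every such q.
g = 2: 2^23 ≡ 1 — hits 1, so not a primitive root.
g = 3: 3^23 ≡ 1 — hits 1, so not a primitive root.
g = 4: 4^23 ≡ 1 — hits 1, so not a primitive root.
g = 5: 5^23 ≡ 46; 5^2 ≡ 25 — none is 1, so 5 is a primitive root.
So 5 is the smallest generator of (Z/47Z)^×.

5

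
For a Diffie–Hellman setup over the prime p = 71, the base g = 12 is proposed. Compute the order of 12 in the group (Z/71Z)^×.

35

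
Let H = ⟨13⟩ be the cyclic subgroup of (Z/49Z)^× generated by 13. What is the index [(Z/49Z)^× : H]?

3

ord(13) | φ(49) = φ(7^2) = 7·(7−1) = 42 = 2 · 3 · 7.
Divisors of 42: 1, 2, 3, 6, 7, 14, 21, 42.
Test each divisor d:
13^1 ≡ 13 (mod 49)
13^2 ≡ 22 (mod 49)
13^3 ≡ 41 (mod 49)
13^6 ≡ 15 (mod 49)
13^7 ≡ 48 (mod 49)
13^14 ≡ 1 (mod 49) ✓
The order of 13 is 14, so the subgroup it generates has 14 elements.
[(Z/49Z)^× : ⟨13⟩] = 42/14 = 3.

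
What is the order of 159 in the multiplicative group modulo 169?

39

By Lagrange's theorem, ord_169(159) divides φ(169) = φ(13^2) = 13·(13−1) = 156 = 2^2 · 3 · 13.
Divisors of 156: 1, 2, 3, 4, 6, 12, 13, 26, 39, 52, 78, 156.
Test each divisor d:
159^1 ≡ 159 (mod 169)
159^2 ≡ 100 (mod 169)
159^3 ≡ 14 (mod 169)
159^4 ≡ 29 (mod 169)
159^6 ≡ 27 (mod 169)
159^12 ≡ 53 (mod 169)
159^13 ≡ 146 (mod 169)
159^26 ≡ 22 (mod 169)
159^39 ≡ 1 (mod 169) ✓
Therefore the multiplicative order of 159 modulo 169 is 39.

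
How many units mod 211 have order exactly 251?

φ(211) = 211 − 1 = 210 = 2 · 3 · 5 · 7.
(Z/211Z)^× is cyclic (|G| = 210); a cyclic group of order m has exactly φ(d) elements of each order d | m, and none otherwise.
Here 210 is not a multiple of 251, so there are no elements of order 251.

0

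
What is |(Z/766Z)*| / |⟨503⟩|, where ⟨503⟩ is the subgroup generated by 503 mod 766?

1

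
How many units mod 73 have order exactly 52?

0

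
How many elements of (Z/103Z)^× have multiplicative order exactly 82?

φ(103) = 103 − 1 = 102 = 2 · 3 · 17.
(Z/103Z)^× is cyclic (|G| = 102); a cyclic group of order m has exactly φ(d) elements of each order d | m, and none otherwise.
82 does not divide 102, so no element of (Z/103Z)^× has order 82.

0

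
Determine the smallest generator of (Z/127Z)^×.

3

φ(127) = 127 − 1 = 126 = 2 · 3^2 · 7.
Test candidates g = 2, 3, … against the prime factors q ∈ {2, 3, 7} of φ(127): g is a generator iff g^(126/q) ≢ 1 for every such q.
g = 2: 2^63 ≡ 1 — hits 1, so not a primitive root.
g = 3: 3^63 ≡ 126; 3^42 ≡ 107; 3^18 ≡ 4 — none is 1, so 3 is a primitive root.
So 3 is the smallest generator of (Z/127Z)^×.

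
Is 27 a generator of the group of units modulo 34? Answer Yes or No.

φ(34) = φ(2)·φ(17) = 1·16 = 16 = 2^4.
27 is a primitive root mod 34 iff 27^(φ(34)/q) ≢ 1 for every prime q | φ(34), i.e. q ∈ {2}.
27^8 ≡ 33 (mod 34)  [q = 2: ≢ 1 ✓]
All checks pass, so 27 has order 16 and is a primitive root modulo 34.

Yes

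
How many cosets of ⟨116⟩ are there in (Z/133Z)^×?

6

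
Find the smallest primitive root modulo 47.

5

φ(47) = 47 − 1 = 46 = 2 · 23.
g is a primitive root iff g^(46/q) ≢ 1 (mod 47) for each prime q ∈ {2, 23}.
g = 2: 2^23 ≡ 1 — hits 1, so not a primitive root.
g = 3: 3^23 ≡ 1 — hits 1, so not a primitive root.
g = 4: 4^23 ≡ 1 — hits 1, so not a primitive root.
g = 5: 5^23 ≡ 46; 5^2 ≡ 25 — none is 1, so 5 is a primitive root.
So 5 is the smallest generator of (Z/47Z)^×.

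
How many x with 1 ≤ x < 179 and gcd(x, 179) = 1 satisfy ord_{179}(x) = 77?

0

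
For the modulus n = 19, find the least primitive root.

2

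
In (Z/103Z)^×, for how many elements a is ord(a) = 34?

16

φ(103) = 103 − 1 = 102 = 2 · 3 · 17.
In a cyclic group of order 102, there are φ(d) elements of order d for each divisor d of 102, and zero for non-divisors.
34 = 2 · 17 divides 102, and φ(34) = 16.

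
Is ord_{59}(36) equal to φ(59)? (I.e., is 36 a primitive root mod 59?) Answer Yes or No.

φ(59) = 59 − 1 = 58 = 2 · 29.
Test 36^(58/q) mod 59 for each prime factor q of 58:
36^29 ≡ 1 (mod 59)  [q = 2: ≡ 1 ✗]
36^2 ≡ 57 (mod 59)  [q = 29: ≢ 1 ✓]
The check at q = 2 fails, so 36 generates a proper subgroup.

No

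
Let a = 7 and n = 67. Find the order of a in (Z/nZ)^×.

Since 7 ∈ (Z/67Z)^×, its order divides φ(67) = 67 − 1 = 66 = 2 · 3 · 11.
Divisors of 66: 1, 2, 3, 6, 11, 22, 33, 66.
Evaluate successive powers at the divisors of 66:
7^1 ≡ 7
7^2 ≡ 49
7^3 ≡ 8
7^6 ≡ 64
7^11 ≡ 30
7^22 ≡ 29
7^33 ≡ 66
7^66 ≡ 1
So ord_67(7) = 66.

66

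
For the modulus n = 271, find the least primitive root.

φ(271) = 271 − 1 = 270 = 2 · 3^3 · 5.
Test candidates g = 2, 3, … against the prime factors q ∈ {2, 3, 5} of φ(271): g is a generator iff g^(270/q) ≢ 1 for every such q.
g = 2: 2^135 ≡ 1 — hits 1, so not a primitive root.
g = 3: 3^135 ≡ 270; 3^90 ≡ 1 — hits 1, so not a primitive root.
g = 4: 4^135 ≡ 1 — hits 1, so not a primitive root.
g = 5: 5^135 ≡ 1 — hits 1, so not a primitive root.
g = 6: 6^135 ≡ 270; 6^90 ≡ 242; 6^54 ≡ 10 — none is 1, so 6 is a primitive root.
So 6 is the smallest generator of (Z/271Z)^×.

6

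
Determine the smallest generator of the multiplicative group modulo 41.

6

φ(41) = 41 − 1 = 40 = 2^3 · 5.
Test candidates g = 2, 3, … against the prime factors q ∈ {2, 5} of φ(41): g is a generator iff g^(40/q) ≢ 1 for every such q.
g = 2: 2^20 ≡ 1 — hits 1, so not a primitive root.
g = 3: 3^20 ≡ 40; 3^8 ≡ 1 — hits 1, so not a primitive root.
g = 4: 4^20 ≡ 1 — hits 1, so not a primitive root.
g = 5: 5^20 ≡ 1 — hits 1, so not a primitive root.
g = 6: 6^20 ≡ 40; 6^8 ≡ 10 — none is 1, so 6 is a primitive root.
So 6 is the smallest generator of (Z/41Z)^×.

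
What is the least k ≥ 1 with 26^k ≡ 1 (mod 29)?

The order of 26 must divide φ(29) = 29 − 1 = 28 = 2^2 · 7.
Divisors of 28: 1, 2, 4, 7, 14, 28.
Compute 26^d (mod 29) for the divisors d until we hit 1:
26^1 ≡ 26 (mod 29)
26^2 ≡ 9 (mod 29)
26^4 ≡ 23 (mod 29)
26^7 ≡ 17 (mod 29)
26^14 ≡ 28 (mod 29)
26^28 ≡ 1 (mod 29) ✓
So ord_29(26) = 28.

28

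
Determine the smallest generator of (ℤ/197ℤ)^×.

2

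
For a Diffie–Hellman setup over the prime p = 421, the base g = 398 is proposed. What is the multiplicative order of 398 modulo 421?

420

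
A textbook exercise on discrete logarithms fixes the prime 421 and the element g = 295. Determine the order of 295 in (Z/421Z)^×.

Since 295 ∈ (Z/421Z)^×, its order divides φ(421) = 421 − 1 = 420 = 2^2 · 3 · 5 · 7.
Divisors of 420: 1, 2, 3, 4, 5, 6, 7, 10, 12, 14, 15, 20, 21, 28, 30, 35, 42, 60, 70, 84, 105, 140, 210, 420.
Evaluate successive powers at the divisors of 420:
295^1 ≡ 295
295^2 ≡ 299
295^3 ≡ 216
295^4 ≡ 149
295^5 ≡ 171
295^6 ≡ 346
295^7 ≡ 188
295^10 ≡ 192
295^12 ≡ 152
295^14 ≡ 401
295^15 ≡ 415
295^20 ≡ 237
295^21 ≡ 29
295^28 ≡ 400
295^30 ≡ 36
295^35 ≡ 262
295^42 ≡ 420
295^60 ≡ 33
295^70 ≡ 21
295^84 ≡ 1
So ord_421(295) = 84.

84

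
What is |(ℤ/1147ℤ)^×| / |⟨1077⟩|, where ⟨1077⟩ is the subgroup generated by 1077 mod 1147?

ord(1077) | φ(1147) = φ(31·37) = (31−1)·(37−1) = 30·36 = 1080 = 2^3 · 3^3 · 5.
Divisors of 1080: 1, 2, 3, 4, 5, 6, 8, 9, 10, 12, 15, 18, 20, 24, 27, 30, 36, 40, 45, 54, 60, 72, 90, 108, 120, 135, 180, 216, 270, 360, 540, 1080.
Compute 1077^d (mod 1147) for the divisors d until we hit 1:
1077^1 ≡ 1077 (mod 1147)
1077^2 ≡ 312 (mod 1147)
1077^3 ≡ 1100 (mod 1147)
1077^4 ≡ 996 (mod 1147)
1077^5 ≡ 247 (mod 1147)
1077^6 ≡ 1062 (mod 1147)
1077^8 ≡ 1008 (mod 1147)
1077^9 ≡ 554 (mod 1147)
1077^10 ≡ 218 (mod 1147)
1077^12 ≡ 343 (mod 1147)
1077^15 ≡ 1084 (mod 1147)
1077^18 ≡ 667 (mod 1147)
1077^20 ≡ 497 (mod 1147)
1077^24 ≡ 655 (mod 1147)
1077^27 ≡ 184 (mod 1147)
1077^30 ≡ 528 (mod 1147)
1077^36 ≡ 1000 (mod 1147)
1077^40 ≡ 404 (mod 1147)
1077^45 ≡ 1146 (mod 1147)
1077^54 ≡ 593 (mod 1147)
1077^60 ≡ 63 (mod 1147)
1077^72 ≡ 963 (mod 1147)
1077^90 ≡ 1 (mod 1147) ✓
The order of 1077 is 90, so the subgroup it generates has 90 elements.
[(Z/1147Z)^× : ⟨1077⟩] = 1080/90 = 12.

12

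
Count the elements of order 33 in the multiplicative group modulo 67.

20

φ(67) = 67 − 1 = 66 = 2 · 3 · 11.
Since (Z/67Z)^× is cyclic of order 66, the number of elements of order d is φ(d) when d | 66 and 0 otherwise.
33 = 3 · 11 divides 66, and φ(33) = 20.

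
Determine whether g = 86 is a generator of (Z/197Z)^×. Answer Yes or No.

Yes

φ(197) = 197 − 1 = 196 = 2^2 · 7^2.
Test 86^(196/q) mod 197 for each prime factor q of 196:
86^98 ≡ 196 (mod 197)  [q = 2: ≢ 1 ✓]
86^28 ≡ 178 (mod 197)  [q = 7: ≢ 1 ✓]
None equal 1, so ord_197(86) = 196: 86 is a primitive root.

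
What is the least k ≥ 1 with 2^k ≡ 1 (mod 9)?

ord(2) | φ(9) = φ(3^2) = 3·(3−1) = 6 = 2 · 3.
Divisors of 6: 1, 2, 3, 6.
Compute 2^d (mod 9) for the divisors d until we hit 1:
2^1 ≡ 2
2^2 ≡ 4
2^3 ≡ 8
2^6 ≡ 1
Therefore the multiplicative order of 2 modulo 9 is 6.

6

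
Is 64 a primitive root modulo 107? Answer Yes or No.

φ(107) = 107 − 1 = 106 = 2 · 53.
An element g generates (Z/107Z)^× iff g^(106/q) ≢ 1 (mod 107) for each prime q ∈ {2, 53}.
64^53 ≡ 1 (mod 107)  [q = 2: ≡ 1 ✗]
64^2 ≡ 30 (mod 107)  [q = 53: ≢ 1 ✓]
Since 64^53 ≡ 1, the order of 64 divides 53 < 106, so 64 is not a primitive root.

No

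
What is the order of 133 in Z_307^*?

153

By Lagrange's theorem, ord_307(133) divides φ(307) = 307 − 1 = 306 = 2 · 3^2 · 17.
Divisors of 306: 1, 2, 3, 6, 9, 17, 18, 34, 51, 102, 153, 306.
Check 133^d mod 307 for each divisor in increasing order:
133^1 ≡ 133
133^2 ≡ 190
133^3 ≡ 96
133^6 ≡ 6
133^9 ≡ 269
133^17 ≡ 274
133^18 ≡ 216
133^34 ≡ 168
133^51 ≡ 289
133^102 ≡ 17
133^153 ≡ 1
The smallest such exponent is 153, so the order of 133 is 153.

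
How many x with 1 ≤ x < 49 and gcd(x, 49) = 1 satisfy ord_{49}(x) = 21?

φ(49) = φ(7^2) = 7·(7−1) = 42 = 2 · 3 · 7.
(Z/49Z)^× is cyclic (|G| = 42); a cyclic group of order m has exactly φ(d) elements of each order d | m, and none otherwise.
21 = 3 · 7 divides 42, and φ(21) = 12.

12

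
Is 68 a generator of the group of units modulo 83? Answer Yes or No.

φ(83) = 83 − 1 = 82 = 2 · 41.
An element g generates (Z/83Z)^× iff g^(82/q) ≢ 1 (mod 83) for each prime q ∈ {2, 41}.
68^41 ≡ 1 (mod 83)  [q = 2: ≡ 1 ✗]
68^2 ≡ 59 (mod 83)  [q = 41: ≢ 1 ✓]
Since 68^41 ≡ 1, the order of 68 divides 41 < 82, so 68 is not a primitive root.

No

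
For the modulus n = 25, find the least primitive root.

φ(25) = φ(5^2) = 5·(5−1) = 20 = 2^2 · 5.
Test candidates g = 2, 3, … against the prime factors q ∈ {2, 5} of φ(25): g is a generator iff g^(20/q) ≢ 1 for every such q.
g = 2: 2^10 ≡ 24; 2^4 ≡ 16 — none is 1, so 2 is a primitive root.
So 2 is the smallest generator of (Z/25Z)^×.

2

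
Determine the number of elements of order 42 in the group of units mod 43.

12

φ(43) = 43 − 1 = 42 = 2 · 3 · 7.
Since (Z/43Z)^× is cyclic of order 42, the number of elements of order d is φ(d) when d | 42 and 0 otherwise.
42 = 2 · 3 · 7 divides 42, and φ(42) = 12.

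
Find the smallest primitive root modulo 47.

φ(47) = 47 − 1 = 46 = 2 · 23.
Test candidates g = 2, 3, … against the prime factors q ∈ {2, 23} of φ(47): g is a generator iff g^(46/q) ≢ 1 for every such q.
g = 2: 2^23 ≡ 1 — hits 1, so not a primitive root.
g = 3: 3^23 ≡ 1 — hits 1, so not a primitive root.
g = 4: 4^23 ≡ 1 — hits 1, so not a primitive root.
g = 5: 5^23 ≡ 46; 5^2 ≡ 25 — none is 1, so 5 is a primitive root.
So 5 is the smallest generator of (Z/47Z)^×.

5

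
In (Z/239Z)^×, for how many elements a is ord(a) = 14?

6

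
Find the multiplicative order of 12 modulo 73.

The order of 12 must divide φ(73) = 73 − 1 = 72 = 2^3 · 3^2.
Divisors of 72: 1, 2, 3, 4, 6, 8, 9, 12, 18, 24, 36, 72.
Evaluate successive powers at the divisors of 72:
12^1 ≡ 12
12^2 ≡ 71
12^3 ≡ 49
12^4 ≡ 4
12^6 ≡ 65
12^8 ≡ 16
12^9 ≡ 46
12^12 ≡ 64
12^18 ≡ 72
12^24 ≡ 8
12^36 ≡ 1
So ord_73(12) = 36.

36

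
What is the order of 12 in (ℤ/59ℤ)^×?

29

ord(12) | φ(59) = 59 − 1 = 58 = 2 · 29.
Divisors of 58: 1, 2, 29, 58.
Compute 12^d (mod 59) for the divisors d until we hit 1:
12^1 ≡ 12 (mod 59)
12^2 ≡ 26 (mod 59)
12^29 ≡ 1 (mod 59) ✓
So ord_59(12) = 29.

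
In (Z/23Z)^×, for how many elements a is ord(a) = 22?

10

φ(23) = 23 − 1 = 22 = 2 · 11.
(Z/23Z)^× is cyclic (|G| = 22); a cyclic group of order m has exactly φ(d) elements of each order d | m, and none otherwise.
22 = 2 · 11 divides 22, and φ(22) = 10.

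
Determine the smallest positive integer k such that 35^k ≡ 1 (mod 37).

Since 35 ∈ (Z/37Z)^×, its order divides φ(37) = 37 − 1 = 36 = 2^2 · 3^2.
Divisors of 36: 1, 2, 3, 4, 6, 9, 12, 18, 36.
Evaluate successive powers at the divisors of 36:
35^1 ≡ 35
35^2 ≡ 4
35^3 ≡ 29
35^4 ≡ 16
35^6 ≡ 27
35^9 ≡ 6
35^12 ≡ 26
35^18 ≡ 36
35^36 ≡ 1
Hence ord(35) = 36.

36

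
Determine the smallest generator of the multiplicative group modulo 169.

φ(169) = φ(13^2) = 13·(13−1) = 156 = 2^2 · 3 · 13.
Test candidates g = 2, 3, … against the prime factors q ∈ {2, 3, 13} of φ(169): g is a generator iff g^(156/q) ≢ 1 for every such q.
g = 2: 2^78 ≡ 168; 2^52 ≡ 146; 2^12 ≡ 40 — none is 1, so 2 is a primitive root.
So 2 is the smallest generator of (Z/169Z)^×.

2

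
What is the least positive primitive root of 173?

φ(173) = 173 − 1 = 172 = 2^2 · 43.
Test candidates g = 2, 3, … against the prime factors q ∈ {2, 43} of φ(173): g is a generator iff g^(172/q) ≢ 1 for every such q.
g = 2: 2^86 ≡ 172; 2^4 ≡ 16 — none is 1, so 2 is a primitive root.
So 2 is the smallest generator of (Z/173Z)^×.

2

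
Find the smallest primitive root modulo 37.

φ(37) = 37 − 1 = 36 = 2^2 · 3^2.
g is a primitive root iff g^(36/q) ≢ 1 (mod 37) for each prime q ∈ {2, 3}.
g = 2: 2^18 ≡ 36; 2^12 ≡ 26 — none is 1, so 2 is a primitive root.
So 2 is the smallest generator of (Z/37Z)^×.

2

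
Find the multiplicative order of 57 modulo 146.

Since 57 ∈ (Z/146Z)^×, its order divides φ(146) = φ(2)·φ(73) = 1·72 = 72 = 2^3 · 3^2.
Divisors of 72: 1, 2, 3, 4, 6, 8, 9, 12, 18, 24, 36, 72.
Check 57^d mod 146 for each divisor in increasing order:
57^1 ≡ 57 (mod 146)
57^2 ≡ 37 (mod 146)
57^3 ≡ 65 (mod 146)
57^4 ≡ 55 (mod 146)
57^6 ≡ 137 (mod 146)
57^8 ≡ 105 (mod 146)
57^9 ≡ 145 (mod 146)
57^12 ≡ 81 (mod 146)
57^18 ≡ 1 (mod 146) ✓
The smallest such exponent is 18, so the order of 57 is 18.

18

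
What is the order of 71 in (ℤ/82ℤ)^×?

The order of 71 must divide φ(82) = φ(2)·φ(41) = 1·40 = 40 = 2^3 · 5.
Divisors of 40: 1, 2, 4, 5, 8, 10, 20, 40.
Check 71^d mod 82 for each divisor in increasing order:
71^1 ≡ 71 (mod 82)
71^2 ≡ 39 (mod 82)
71^4 ≡ 45 (mod 82)
71^5 ≡ 79 (mod 82)
71^8 ≡ 57 (mod 82)
71^10 ≡ 9 (mod 82)
71^20 ≡ 81 (mod 82)
71^40 ≡ 1 (mod 82) ✓
So ord_82(71) = 40.

40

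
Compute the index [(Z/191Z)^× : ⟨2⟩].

Since 2 ∈ (Z/191Z)^×, its order divides φ(191) = 191 − 1 = 190 = 2 · 5 · 19.
Divisors of 190: 1, 2, 5, 10, 19, 38, 95, 190.
Check 2^d mod 191 for each divisor in increasing order:
2^1 ≡ 2
2^2 ≡ 4
2^5 ≡ 32
2^10 ≡ 69
2^19 ≡ 184
2^38 ≡ 49
2^95 ≡ 1
So ord_191(2) = 95, hence |⟨2⟩| = 95.
Index = |(Z/191Z)^×| / |⟨2⟩| = 190 / 95 = 2.

2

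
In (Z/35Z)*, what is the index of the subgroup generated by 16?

The order of 16 must divide φ(35) = φ(5·7) = (5−1)·(7−1) = 4·6 = 24 = 2^3 · 3.
Divisors of 24: 1, 2, 3, 4, 6, 8, 12, 24.
Evaluate successive powers at the divisors of 24:
16^1 ≡ 16 (mod 35)
16^2 ≡ 11 (mod 35)
16^3 ≡ 1 (mod 35) ✓
The order of 16 is 3, so the subgroup it generates has 3 elements.
The index is φ(35) / ord(16) = 24 / 3 = 8.

8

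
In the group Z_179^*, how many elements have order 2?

φ(179) = 179 − 1 = 178 = 2 · 89.
(Z/179Z)^× is cyclic (|G| = 178); a cyclic group of order m has exactly φ(d) elements of each order d | m, and none otherwise.
2 | 178, and φ(2) = 2 − 1 = 1.

1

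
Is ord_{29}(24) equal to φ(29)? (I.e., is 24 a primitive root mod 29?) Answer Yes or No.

No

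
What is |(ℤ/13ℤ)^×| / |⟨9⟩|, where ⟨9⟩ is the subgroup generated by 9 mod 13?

4

The order of 9 must divide φ(13) = 13 − 1 = 12 = 2^2 · 3.
Divisors of 12: 1, 2, 3, 4, 6, 12.
Compute 9^d (mod 13) for the divisors d until we hit 1:
9^1 ≡ 9
9^2 ≡ 3
9^3 ≡ 1
Thus |⟨9⟩| = ord(9) = 3.
The index is φ(13) / ord(9) = 12 / 3 = 4.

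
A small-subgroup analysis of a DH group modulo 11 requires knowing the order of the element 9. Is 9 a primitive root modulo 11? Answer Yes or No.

No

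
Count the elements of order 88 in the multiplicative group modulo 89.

40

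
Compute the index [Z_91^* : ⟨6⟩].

6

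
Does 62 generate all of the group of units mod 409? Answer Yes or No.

Yes

φ(409) = 409 − 1 = 408 = 2^3 · 3 · 17.
An element g generates (Z/409Z)^× iff g^(408/q) ≢ 1 (mod 409) for each prime q ∈ {2, 3, 17}.
62^204 ≡ 408 (mod 409)  [q = 2: ≢ 1 ✓]
62^136 ≡ 355 (mod 409)  [q = 3: ≢ 1 ✓]
62^24 ≡ 36 (mod 409)  [q = 17: ≢ 1 ✓]
All checks pass, so 62 has order 408 and is a primitive root modulo 409.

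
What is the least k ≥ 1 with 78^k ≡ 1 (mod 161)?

11

The order of 78 must divide φ(161) = φ(7·23) = (7−1)·(23−1) = 6·22 = 132 = 2^2 · 3 · 11.
Divisors of 132: 1, 2, 3, 4, 6, 11, 12, 22, 33, 44, 66, 132.
Evaluate successive powers at the divisors of 132:
78^1 ≡ 78 (mod 161)
78^2 ≡ 127 (mod 161)
78^3 ≡ 85 (mod 161)
78^4 ≡ 29 (mod 161)
78^6 ≡ 141 (mod 161)
78^11 ≡ 1 (mod 161) ✓
The smallest such exponent is 11, so the order of 78 is 11.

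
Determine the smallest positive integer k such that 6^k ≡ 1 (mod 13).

By Lagrange's theorem, ord_13(6) divides φ(13) = 13 − 1 = 12 = 2^2 · 3.
Divisors of 12: 1, 2, 3, 4, 6, 12.
Test each divisor d:
6^1 ≡ 6
6^2 ≡ 10
6^3 ≡ 8
6^4 ≡ 9
6^6 ≡ 12
6^12 ≡ 1
Hence ord(6) = 12.

12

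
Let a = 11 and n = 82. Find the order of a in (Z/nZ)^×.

40

The order of 11 must divide φ(82) = φ(2)·φ(41) = 1·40 = 40 = 2^3 · 5.
Divisors of 40: 1, 2, 4, 5, 8, 10, 20, 40.
Compute 11^d (mod 82) for the divisors d until we hit 1:
11^1 ≡ 11 (mod 82)
11^2 ≡ 39 (mod 82)
11^4 ≡ 45 (mod 82)
11^5 ≡ 3 (mod 82)
11^8 ≡ 57 (mod 82)
11^10 ≡ 9 (mod 82)
11^20 ≡ 81 (mod 82)
11^40 ≡ 1 (mod 82) ✓
The smallest such exponent is 40, so the order of 11 is 40.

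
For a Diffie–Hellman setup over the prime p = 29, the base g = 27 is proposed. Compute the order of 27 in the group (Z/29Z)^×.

ord(27) | φ(29) = 29 − 1 = 28 = 2^2 · 7.
Divisors of 28: 1, 2, 4, 7, 14, 28.
Check 27^d mod 29 for each divisor in increasing order:
27^1 ≡ 27 (mod 29)
27^2 ≡ 4 (mod 29)
27^4 ≡ 16 (mod 29)
27^7 ≡ 17 (mod 29)
27^14 ≡ 28 (mod 29)
27^28 ≡ 1 (mod 29) ✓
Hence ord(27) = 28.

28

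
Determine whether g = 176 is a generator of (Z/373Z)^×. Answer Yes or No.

No

φ(373) = 373 − 1 = 372 = 2^2 · 3 · 31.
176 is a primitive root mod 373 iff 176^(φ(373)/q) ≢ 1 for every prime q | φ(373), i.e. q ∈ {2, 3, 31}.
176^186 ≡ 372 (mod 373)  [q = 2: ≢ 1 ✓]
176^124 ≡ 1 (mod 373)  [q = 3: ≡ 1 ✗]
176^12 ≡ 366 (mod 373)  [q = 31: ≢ 1 ✓]
176^124 ≡ 1 shows ord(176) | 124, strictly less than φ(373); not a primitive root.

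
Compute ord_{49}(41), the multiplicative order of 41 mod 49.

14

By Lagrange's theorem, ord_49(41) divides φ(49) = φ(7^2) = 7·(7−1) = 42 = 2 · 3 · 7.
Divisors of 42: 1, 2, 3, 6, 7, 14, 21, 42.
Test each divisor d:
41^1 ≡ 41
41^2 ≡ 15
41^3 ≡ 27
41^6 ≡ 43
41^7 ≡ 48
41^14 ≡ 1
Therefore the multiplicative order of 41 modulo 49 is 14.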